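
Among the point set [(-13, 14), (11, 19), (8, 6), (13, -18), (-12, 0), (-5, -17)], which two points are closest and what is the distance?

Computing all pairwise distances among 6 points:

d((-13, 14), (11, 19)) = 24.5153
d((-13, 14), (8, 6)) = 22.4722
d((-13, 14), (13, -18)) = 41.2311
d((-13, 14), (-12, 0)) = 14.0357
d((-13, 14), (-5, -17)) = 32.0156
d((11, 19), (8, 6)) = 13.3417 <-- minimum
d((11, 19), (13, -18)) = 37.054
d((11, 19), (-12, 0)) = 29.8329
d((11, 19), (-5, -17)) = 39.3954
d((8, 6), (13, -18)) = 24.5153
d((8, 6), (-12, 0)) = 20.8806
d((8, 6), (-5, -17)) = 26.4197
d((13, -18), (-12, 0)) = 30.8058
d((13, -18), (-5, -17)) = 18.0278
d((-12, 0), (-5, -17)) = 18.3848

Closest pair: (11, 19) and (8, 6) with distance 13.3417

The closest pair is (11, 19) and (8, 6) with Euclidean distance 13.3417. For 6 points, brute-force pairwise comparison is shown above. For large n, the divide-and-conquer algorithm (sort by x, recurse on halves, check the dividing strip) achieves O(n log n).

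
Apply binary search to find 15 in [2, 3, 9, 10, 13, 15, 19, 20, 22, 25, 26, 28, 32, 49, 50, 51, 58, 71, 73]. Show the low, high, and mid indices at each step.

Binary search for 15 in [2, 3, 9, 10, 13, 15, 19, 20, 22, 25, 26, 28, 32, 49, 50, 51, 58, 71, 73]:

lo=0, hi=18, mid=9, arr[mid]=25 -> 25 > 15, search left half
lo=0, hi=8, mid=4, arr[mid]=13 -> 13 < 15, search right half
lo=5, hi=8, mid=6, arr[mid]=19 -> 19 > 15, search left half
lo=5, hi=5, mid=5, arr[mid]=15 -> Found target at index 5!

Binary search finds 15 at index 5 after 4 comparisons. The search repeatedly halves the search space by comparing with the middle element.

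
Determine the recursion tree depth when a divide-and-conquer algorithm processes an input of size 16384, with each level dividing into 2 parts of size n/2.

For divide and conquer with division factor 2:

Problem sizes at each level:
Level 0: 16384
Level 1: 8192
Level 2: 4096
Level 3: 2048
Level 4: 1024
Level 5: 512
Level 6: 256
Level 7: 128
Level 8: 64
Level 9: 32
Level 10: 16
Level 11: 8
Level 12: 4
Level 13: 2
Level 14: 1

The root is level 0 and the size-1 base case is level 14 (the tree spans levels 0 through 14, i.e. 15 levels counting the root), so the depth is the number of divisions: log_2(16384) = 14

The recursion tree depth is log_2(16384) = 14. At each level, the problem size is divided by 2, so it takes 14 divisions to reduce to a base case of size 1. The algorithm makes 2 recursive calls at each level.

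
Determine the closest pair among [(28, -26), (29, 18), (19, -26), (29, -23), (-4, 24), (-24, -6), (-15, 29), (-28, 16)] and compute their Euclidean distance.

Computing all pairwise distances among 8 points:

d((28, -26), (29, 18)) = 44.0114
d((28, -26), (19, -26)) = 9.0
d((28, -26), (29, -23)) = 3.1623 <-- minimum
d((28, -26), (-4, 24)) = 59.3633
d((28, -26), (-24, -6)) = 55.7136
d((28, -26), (-15, 29)) = 69.814
d((28, -26), (-28, 16)) = 70.0
d((29, 18), (19, -26)) = 45.1221
d((29, 18), (29, -23)) = 41.0
d((29, 18), (-4, 24)) = 33.541
d((29, 18), (-24, -6)) = 58.1808
d((29, 18), (-15, 29)) = 45.3542
d((29, 18), (-28, 16)) = 57.0351
d((19, -26), (29, -23)) = 10.4403
d((19, -26), (-4, 24)) = 55.0364
d((19, -26), (-24, -6)) = 47.4236
d((19, -26), (-15, 29)) = 64.6607
d((19, -26), (-28, 16)) = 63.0317
d((29, -23), (-4, 24)) = 57.4282
d((29, -23), (-24, -6)) = 55.6597
d((29, -23), (-15, 29)) = 68.1175
d((29, -23), (-28, 16)) = 69.0652
d((-4, 24), (-24, -6)) = 36.0555
d((-4, 24), (-15, 29)) = 12.083
d((-4, 24), (-28, 16)) = 25.2982
d((-24, -6), (-15, 29)) = 36.1386
d((-24, -6), (-28, 16)) = 22.3607
d((-15, 29), (-28, 16)) = 18.3848

Closest pair: (28, -26) and (29, -23) with distance 3.1623

The closest pair is (28, -26) and (29, -23) with Euclidean distance 3.1623. For 8 points, brute-force pairwise comparison is shown above. For large n, the divide-and-conquer algorithm (sort by x, recurse on halves, check the dividing strip) achieves O(n log n).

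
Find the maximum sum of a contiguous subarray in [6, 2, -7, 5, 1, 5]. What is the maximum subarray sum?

Using Kadane's algorithm on [6, 2, -7, 5, 1, 5]:

Scanning through the array:
Position 1 (value 2): max_ending_here = 8, max_so_far = 8
Position 2 (value -7): max_ending_here = 1, max_so_far = 8
Position 3 (value 5): max_ending_here = 6, max_so_far = 8
Position 4 (value 1): max_ending_here = 7, max_so_far = 8
Position 5 (value 5): max_ending_here = 12, max_so_far = 12

Maximum subarray: [6, 2, -7, 5, 1, 5]
Maximum sum: 12

The maximum subarray is [6, 2, -7, 5, 1, 5] with sum 12. This subarray runs from index 0 to index 5.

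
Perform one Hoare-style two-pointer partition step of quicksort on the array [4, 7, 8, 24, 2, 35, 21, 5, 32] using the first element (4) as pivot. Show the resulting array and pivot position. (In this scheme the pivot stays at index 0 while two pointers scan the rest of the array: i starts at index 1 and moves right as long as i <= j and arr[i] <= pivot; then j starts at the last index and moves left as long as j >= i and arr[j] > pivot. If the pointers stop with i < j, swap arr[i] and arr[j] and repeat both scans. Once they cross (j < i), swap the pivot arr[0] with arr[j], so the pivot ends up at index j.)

Hoare-style two-pointer partition with pivot = 4:

Initial array: [4, 7, 8, 24, 2, 35, 21, 5, 32]

Pointers start at i = 1, j = 8.
i stops at index 1 (arr[1]=7 > 4), j stops at index 4 (arr[4]=2 <= 4): swap arr[1] and arr[4], array becomes [4, 2, 8, 24, 7, 35, 21, 5, 32]
i ends at 2, j ends at 1: the pointers have crossed (j < i), so scanning stops.

Swap pivot arr[0] with arr[1] to place pivot at position 1: [2, 4, 8, 24, 7, 35, 21, 5, 32]
Pivot position: 1

After partitioning with pivot 4, the array becomes [2, 4, 8, 24, 7, 35, 21, 5, 32]. The pivot is placed at index 1. All elements to the left of the pivot are <= 4, and all elements to the right are > 4.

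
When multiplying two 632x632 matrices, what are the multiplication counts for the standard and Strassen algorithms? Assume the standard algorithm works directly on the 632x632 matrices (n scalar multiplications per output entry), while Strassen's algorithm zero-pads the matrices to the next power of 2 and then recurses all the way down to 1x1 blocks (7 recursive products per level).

Matrix multiplication for 632x632 matrices:

Strassen's algorithm requires power-of-2 dimensions. Pad 632x632 to 1024x1024 (next power of 2).

Standard algorithm: 632^3 = 252435968 multiplications
Strassen's algorithm: 7^(log2(1024)) = 7^10 = 282475249 multiplications
Difference: 252435968 - 282475249 = -30039281 (Strassen uses MORE here due to padding overhead — for small or just-over-power-of-2 n, padding can outweigh the per-level savings)

Standard: 252435968 multiplications (632^3). Strassen: 282475249 multiplications (7^10, after padding to 1024x1024). Strassen reduces 8 recursive multiplications to 7 at each level.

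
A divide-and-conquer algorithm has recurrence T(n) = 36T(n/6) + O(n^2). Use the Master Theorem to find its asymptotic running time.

Master Theorem for T(n) = 36T(n/6) + O(n^2):

a = 36, b = 6, c = 2
log_b(a) = log_6(36) = 2.0000

Case 2: c = 2 = log_6(36) = 2.0000
T(n) = O(n^2 log n) = O(n^2 log n)

For T(n) = 36T(n/6) + O(n^2): log_6(36) = 2.0000. This is Case 2 of the Master Theorem (c = log_b(a), equal work at all levels), giving O(n^2 log n).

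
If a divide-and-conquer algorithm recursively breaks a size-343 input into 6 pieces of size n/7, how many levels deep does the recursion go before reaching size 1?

For divide and conquer with division factor 7:

Problem sizes at each level:
Level 0: 343
Level 1: 49
Level 2: 7
Level 3: 1

The root is level 0 and the size-1 base case is level 3 (the tree spans levels 0 through 3, i.e. 4 levels counting the root), so the depth is the number of divisions: log_7(343) = 3

The recursion tree depth is log_7(343) = 3. At each level, the problem size is divided by 7, so it takes 3 divisions to reduce to a base case of size 1. The algorithm makes 6 recursive calls at each level.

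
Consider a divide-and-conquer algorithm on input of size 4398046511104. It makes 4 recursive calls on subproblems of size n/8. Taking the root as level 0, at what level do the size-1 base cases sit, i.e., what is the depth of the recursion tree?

For divide and conquer with division factor 8:

Problem sizes at each level:
Level 0: 4398046511104
Level 1: 549755813888
Level 2: 68719476736
Level 3: 8589934592
Level 4: 1073741824
Level 5: 134217728
Level 6: 16777216
Level 7: 2097152
Level 8: 262144
Level 9: 32768
Level 10: 4096
Level 11: 512
Level 12: 64
Level 13: 8
Level 14: 1

The root is level 0 and the size-1 base case is level 14 (the tree spans levels 0 through 14, i.e. 15 levels counting the root), so the depth is the number of divisions: log_8(4398046511104) = 14

The recursion tree depth is log_8(4398046511104) = 14. At each level, the problem size is divided by 8, so it takes 14 divisions to reduce to a base case of size 1. The algorithm makes 4 recursive calls at each level.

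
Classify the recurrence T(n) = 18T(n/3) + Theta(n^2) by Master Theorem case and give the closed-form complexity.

Master Theorem for T(n) = 18T(n/3) + O(n^2):

a = 18, b = 3, c = 2
log_b(a) = log_3(18) = 2.6309

Case 1: c = 2 < log_3(18) = 2.6309
T(n) = O(n^(log_3 18))

For T(n) = 18T(n/3) + O(n^2): log_3(18) = 2.6309. This is Case 1 of the Master Theorem (c < log_b(a), work dominated by leaves), giving O(n^(log_3 18)).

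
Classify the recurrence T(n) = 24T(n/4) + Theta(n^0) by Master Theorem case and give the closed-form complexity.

Master Theorem for T(n) = 24T(n/4) + O(n^0):

a = 24, b = 4, c = 0
log_b(a) = log_4(24) = 2.2925

Case 1: c = 0 < log_4(24) = 2.2925
T(n) = O(n^(log_4 24))

For T(n) = 24T(n/4) + O(n^0): log_4(24) = 2.2925. This is Case 1 of the Master Theorem (c < log_b(a), work dominated by leaves), giving O(n^(log_4 24)).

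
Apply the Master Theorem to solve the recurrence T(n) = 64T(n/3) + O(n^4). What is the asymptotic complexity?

Master Theorem for T(n) = 64T(n/3) + O(n^4):

a = 64, b = 3, c = 4
log_b(a) = log_3(64) = 3.7856

Case 3: c = 4 > log_3(64) = 3.7856
T(n) = O(n^4) = O(n^4)

For T(n) = 64T(n/3) + O(n^4): log_3(64) = 3.7856. This is Case 3 of the Master Theorem (c > log_b(a), work dominated by root), giving O(n^4).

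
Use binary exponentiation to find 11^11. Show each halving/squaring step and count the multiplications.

Computing 11^11 by squaring (build up from 11^1; each line after the first costs one multiplication):

11^1 = 11
11^2 = (11^1)^2 = 11^2 = 121
11^4 = (11^2)^2 = 121^2 = 14641
11^5 = 11 * 11^4 = 11 * 14641 = 161051
11^10 = (11^5)^2 = 161051^2 = 25937424601
11^11 = 11 * 11^10 = 11 * 25937424601 = 285311670611

Result: 285311670611
Multiplications needed: 5 (5 lines after 11^1)

11^11 = 285311670611. Using exponentiation by squaring, this requires 5 multiplications. The key idea: if the exponent is even, square the half-power; if odd, multiply by the base once.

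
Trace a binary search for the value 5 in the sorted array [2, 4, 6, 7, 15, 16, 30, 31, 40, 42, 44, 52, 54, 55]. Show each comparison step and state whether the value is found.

Binary search for 5 in [2, 4, 6, 7, 15, 16, 30, 31, 40, 42, 44, 52, 54, 55]:

lo=0, hi=13, mid=6, arr[mid]=30 -> 30 > 5, search left half
lo=0, hi=5, mid=2, arr[mid]=6 -> 6 > 5, search left half
lo=0, hi=1, mid=0, arr[mid]=2 -> 2 < 5, search right half
lo=1, hi=1, mid=1, arr[mid]=4 -> 4 < 5, search right half
lo=2 > hi=1, target 5 not found

Binary search determines that 5 is not in the array after 4 comparisons. The search space was exhausted without finding the target.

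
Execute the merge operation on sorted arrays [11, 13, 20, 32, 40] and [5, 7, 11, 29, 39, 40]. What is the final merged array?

Merging process:

Compare 11 vs 5: take 5 from right. Merged: [5]
Compare 11 vs 7: take 7 from right. Merged: [5, 7]
Compare 11 vs 11: take 11 from left. Merged: [5, 7, 11]
Compare 13 vs 11: take 11 from right. Merged: [5, 7, 11, 11]
Compare 13 vs 29: take 13 from left. Merged: [5, 7, 11, 11, 13]
Compare 20 vs 29: take 20 from left. Merged: [5, 7, 11, 11, 13, 20]
Compare 32 vs 29: take 29 from right. Merged: [5, 7, 11, 11, 13, 20, 29]
Compare 32 vs 39: take 32 from left. Merged: [5, 7, 11, 11, 13, 20, 29, 32]
Compare 40 vs 39: take 39 from right. Merged: [5, 7, 11, 11, 13, 20, 29, 32, 39]
Compare 40 vs 40: take 40 from left. Merged: [5, 7, 11, 11, 13, 20, 29, 32, 39, 40]
Append remaining from right: [40]. Merged: [5, 7, 11, 11, 13, 20, 29, 32, 39, 40, 40]

Final merged array: [5, 7, 11, 11, 13, 20, 29, 32, 39, 40, 40]
Total comparisons: 10

The merged array is [5, 7, 11, 11, 13, 20, 29, 32, 39, 40, 40], requiring 10 comparisons. The merge step runs in O(n) time where n is the total number of elements.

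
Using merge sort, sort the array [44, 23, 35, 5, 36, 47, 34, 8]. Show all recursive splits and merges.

Merge sort trace:

Split: [44, 23, 35, 5, 36, 47, 34, 8] -> [44, 23, 35, 5] and [36, 47, 34, 8]
  Split: [44, 23, 35, 5] -> [44, 23] and [35, 5]
    Split: [44, 23] -> [44] and [23]
    Merge: [44] + [23] -> [23, 44]
    Split: [35, 5] -> [35] and [5]
    Merge: [35] + [5] -> [5, 35]
  Merge: [23, 44] + [5, 35] -> [5, 23, 35, 44]
  Split: [36, 47, 34, 8] -> [36, 47] and [34, 8]
    Split: [36, 47] -> [36] and [47]
    Merge: [36] + [47] -> [36, 47]
    Split: [34, 8] -> [34] and [8]
    Merge: [34] + [8] -> [8, 34]
  Merge: [36, 47] + [8, 34] -> [8, 34, 36, 47]
Merge: [5, 23, 35, 44] + [8, 34, 36, 47] -> [5, 8, 23, 34, 35, 36, 44, 47]

Final sorted array: [5, 8, 23, 34, 35, 36, 44, 47]

The merge sort proceeds by recursively splitting the array and merging sorted halves.
After all merges, the sorted array is [5, 8, 23, 34, 35, 36, 44, 47].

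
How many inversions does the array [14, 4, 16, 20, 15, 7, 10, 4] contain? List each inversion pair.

Finding inversions in [14, 4, 16, 20, 15, 7, 10, 4]:

(0, 1): arr[0]=14 > arr[1]=4
(0, 5): arr[0]=14 > arr[5]=7
(0, 6): arr[0]=14 > arr[6]=10
(0, 7): arr[0]=14 > arr[7]=4
(2, 4): arr[2]=16 > arr[4]=15
(2, 5): arr[2]=16 > arr[5]=7
(2, 6): arr[2]=16 > arr[6]=10
(2, 7): arr[2]=16 > arr[7]=4
(3, 4): arr[3]=20 > arr[4]=15
(3, 5): arr[3]=20 > arr[5]=7
(3, 6): arr[3]=20 > arr[6]=10
(3, 7): arr[3]=20 > arr[7]=4
(4, 5): arr[4]=15 > arr[5]=7
(4, 6): arr[4]=15 > arr[6]=10
(4, 7): arr[4]=15 > arr[7]=4
(5, 7): arr[5]=7 > arr[7]=4
(6, 7): arr[6]=10 > arr[7]=4

Total inversions: 17

The array has 17 inversion(s): (0,1), (0,5), (0,6), (0,7), (2,4), (2,5), (2,6), (2,7), (3,4), (3,5), (3,6), (3,7), (4,5), (4,6), (4,7), (5,7), (6,7). Each pair (i,j) satisfies i < j and arr[i] > arr[j].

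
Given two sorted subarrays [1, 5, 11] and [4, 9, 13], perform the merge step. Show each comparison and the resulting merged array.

Merging process:

Compare 1 vs 4: take 1 from left. Merged: [1]
Compare 5 vs 4: take 4 from right. Merged: [1, 4]
Compare 5 vs 9: take 5 from left. Merged: [1, 4, 5]
Compare 11 vs 9: take 9 from right. Merged: [1, 4, 5, 9]
Compare 11 vs 13: take 11 from left. Merged: [1, 4, 5, 9, 11]
Append remaining from right: [13]. Merged: [1, 4, 5, 9, 11, 13]

Final merged array: [1, 4, 5, 9, 11, 13]
Total comparisons: 5

The merged array is [1, 4, 5, 9, 11, 13], requiring 5 comparisons. The merge step runs in O(n) time where n is the total number of elements.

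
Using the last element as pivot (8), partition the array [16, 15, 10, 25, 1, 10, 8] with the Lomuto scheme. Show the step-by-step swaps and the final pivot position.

Lomuto partition with pivot = 8:

Initial array: [16, 15, 10, 25, 1, 10, 8]

arr[0]=16 > 8: no swap
arr[1]=15 > 8: no swap
arr[2]=10 > 8: no swap
arr[3]=25 > 8: no swap
arr[4]=1 <= 8: swap with position 0, array becomes [1, 15, 10, 25, 16, 10, 8]
arr[5]=10 > 8: no swap

Place pivot at position 1: [1, 8, 10, 25, 16, 10, 15]
Pivot position: 1

After partitioning with pivot 8, the array becomes [1, 8, 10, 25, 16, 10, 15]. The pivot is placed at index 1. All elements to the left of the pivot are <= 8, and all elements to the right are > 8.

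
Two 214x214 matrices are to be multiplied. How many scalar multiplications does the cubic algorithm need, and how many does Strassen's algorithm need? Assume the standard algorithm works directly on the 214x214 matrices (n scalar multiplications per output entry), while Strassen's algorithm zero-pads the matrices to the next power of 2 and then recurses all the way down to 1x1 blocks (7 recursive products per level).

Matrix multiplication for 214x214 matrices:

Strassen's algorithm requires power-of-2 dimensions. Pad 214x214 to 256x256 (next power of 2).

Standard algorithm: 214^3 = 9800344 multiplications
Strassen's algorithm: 7^(log2(256)) = 7^8 = 5764801 multiplications
Savings: 9800344 - 5764801 = 4035543 multiplications

Standard: 9800344 multiplications (214^3). Strassen: 5764801 multiplications (7^8, after padding to 256x256). Strassen reduces 8 recursive multiplications to 7 at each level.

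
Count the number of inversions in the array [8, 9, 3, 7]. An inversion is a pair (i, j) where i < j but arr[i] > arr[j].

Finding inversions in [8, 9, 3, 7]:

(0, 2): arr[0]=8 > arr[2]=3
(0, 3): arr[0]=8 > arr[3]=7
(1, 2): arr[1]=9 > arr[2]=3
(1, 3): arr[1]=9 > arr[3]=7

Total inversions: 4

The array has 4 inversion(s): (0,2), (0,3), (1,2), (1,3). Each pair (i,j) satisfies i < j and arr[i] > arr[j].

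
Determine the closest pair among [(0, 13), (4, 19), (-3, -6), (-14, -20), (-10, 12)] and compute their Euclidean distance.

Computing all pairwise distances among 5 points:

d((0, 13), (4, 19)) = 7.2111 <-- minimum
d((0, 13), (-3, -6)) = 19.2354
d((0, 13), (-14, -20)) = 35.8469
d((0, 13), (-10, 12)) = 10.0499
d((4, 19), (-3, -6)) = 25.9615
d((4, 19), (-14, -20)) = 42.9535
d((4, 19), (-10, 12)) = 15.6525
d((-3, -6), (-14, -20)) = 17.8045
d((-3, -6), (-10, 12)) = 19.3132
d((-14, -20), (-10, 12)) = 32.249

Closest pair: (0, 13) and (4, 19) with distance 7.2111

The closest pair is (0, 13) and (4, 19) with Euclidean distance 7.2111. For 5 points, brute-force pairwise comparison is shown above. For large n, the divide-and-conquer algorithm (sort by x, recurse on halves, check the dividing strip) achieves O(n log n).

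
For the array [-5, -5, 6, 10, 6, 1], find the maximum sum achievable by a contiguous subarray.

Using Kadane's algorithm on [-5, -5, 6, 10, 6, 1]:

Scanning through the array:
Position 1 (value -5): max_ending_here = -5, max_so_far = -5
Position 2 (value 6): max_ending_here = 6, max_so_far = 6
Position 3 (value 10): max_ending_here = 16, max_so_far = 16
Position 4 (value 6): max_ending_here = 22, max_so_far = 22
Position 5 (value 1): max_ending_here = 23, max_so_far = 23

Maximum subarray: [6, 10, 6, 1]
Maximum sum: 23

The maximum subarray is [6, 10, 6, 1] with sum 23. This subarray runs from index 2 to index 5.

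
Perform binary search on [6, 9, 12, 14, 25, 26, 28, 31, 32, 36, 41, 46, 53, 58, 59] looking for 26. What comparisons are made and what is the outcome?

Binary search for 26 in [6, 9, 12, 14, 25, 26, 28, 31, 32, 36, 41, 46, 53, 58, 59]:

lo=0, hi=14, mid=7, arr[mid]=31 -> 31 > 26, search left half
lo=0, hi=6, mid=3, arr[mid]=14 -> 14 < 26, search right half
lo=4, hi=6, mid=5, arr[mid]=26 -> Found target at index 5!

Binary search finds 26 at index 5 after 3 comparisons. The search repeatedly halves the search space by comparing with the middle element.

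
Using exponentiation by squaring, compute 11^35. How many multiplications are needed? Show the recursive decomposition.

Computing 11^35 by squaring (build up from 11^1; each line after the first costs one multiplication):

11^1 = 11
11^2 = (11^1)^2 = 11^2 = 121
11^4 = (11^2)^2 = 121^2 = 14641
11^8 = (11^4)^2 = 14641^2 = 214358881
11^16 = (11^8)^2 = 214358881^2 = 45949729863572161
11^17 = 11 * 11^16 = 11 * 45949729863572161 = 505447028499293771
11^34 = (11^17)^2 = 505447028499293771^2 = 255476698618765889551019445759400441
11^35 = 11 * 11^34 = 11 * 255476698618765889551019445759400441 = 2810243684806424785061213903353404851

Result: 2810243684806424785061213903353404851
Multiplications needed: 7 (7 lines after 11^1)

11^35 = 2810243684806424785061213903353404851. Using exponentiation by squaring, this requires 7 multiplications. The key idea: if the exponent is even, square the half-power; if odd, multiply by the base once.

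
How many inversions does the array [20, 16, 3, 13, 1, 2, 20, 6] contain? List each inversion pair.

Finding inversions in [20, 16, 3, 13, 1, 2, 20, 6]:

(0, 1): arr[0]=20 > arr[1]=16
(0, 2): arr[0]=20 > arr[2]=3
(0, 3): arr[0]=20 > arr[3]=13
(0, 4): arr[0]=20 > arr[4]=1
(0, 5): arr[0]=20 > arr[5]=2
(0, 7): arr[0]=20 > arr[7]=6
(1, 2): arr[1]=16 > arr[2]=3
(1, 3): arr[1]=16 > arr[3]=13
(1, 4): arr[1]=16 > arr[4]=1
(1, 5): arr[1]=16 > arr[5]=2
(1, 7): arr[1]=16 > arr[7]=6
(2, 4): arr[2]=3 > arr[4]=1
(2, 5): arr[2]=3 > arr[5]=2
(3, 4): arr[3]=13 > arr[4]=1
(3, 5): arr[3]=13 > arr[5]=2
(3, 7): arr[3]=13 > arr[7]=6
(6, 7): arr[6]=20 > arr[7]=6

Total inversions: 17

The array has 17 inversion(s): (0,1), (0,2), (0,3), (0,4), (0,5), (0,7), (1,2), (1,3), (1,4), (1,5), (1,7), (2,4), (2,5), (3,4), (3,5), (3,7), (6,7). Each pair (i,j) satisfies i < j and arr[i] > arr[j].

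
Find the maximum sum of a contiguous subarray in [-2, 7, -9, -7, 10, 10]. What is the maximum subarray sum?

Using Kadane's algorithm on [-2, 7, -9, -7, 10, 10]:

Scanning through the array:
Position 1 (value 7): max_ending_here = 7, max_so_far = 7
Position 2 (value -9): max_ending_here = -2, max_so_far = 7
Position 3 (value -7): max_ending_here = -7, max_so_far = 7
Position 4 (value 10): max_ending_here = 10, max_so_far = 10
Position 5 (value 10): max_ending_here = 20, max_so_far = 20

Maximum subarray: [10, 10]
Maximum sum: 20

The maximum subarray is [10, 10] with sum 20. This subarray runs from index 4 to index 5.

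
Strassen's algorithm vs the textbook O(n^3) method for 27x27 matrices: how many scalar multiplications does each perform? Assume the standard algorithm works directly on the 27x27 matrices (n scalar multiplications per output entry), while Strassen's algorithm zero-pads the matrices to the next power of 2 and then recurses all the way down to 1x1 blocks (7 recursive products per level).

Matrix multiplication for 27x27 matrices:

Strassen's algorithm requires power-of-2 dimensions. Pad 27x27 to 32x32 (next power of 2).

Standard algorithm: 27^3 = 19683 multiplications
Strassen's algorithm: 7^(log2(32)) = 7^5 = 16807 multiplications
Savings: 19683 - 16807 = 2876 multiplications

Standard: 19683 multiplications (27^3). Strassen: 16807 multiplications (7^5, after padding to 32x32). Strassen reduces 8 recursive multiplications to 7 at each level.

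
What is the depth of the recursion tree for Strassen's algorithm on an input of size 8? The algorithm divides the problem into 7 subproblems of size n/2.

For divide and conquer with division factor 2:

Problem sizes at each level:
Level 0: 8
Level 1: 4
Level 2: 2
Level 3: 1

The root is level 0 and the size-1 base case is level 3 (the tree spans levels 0 through 3, i.e. 4 levels counting the root), so the depth is the number of divisions: log_2(8) = 3

The recursion tree depth is log_2(8) = 3. At each level, the problem size is divided by 2, so it takes 3 divisions to reduce to a base case of size 1. The algorithm makes 7 recursive calls at each level.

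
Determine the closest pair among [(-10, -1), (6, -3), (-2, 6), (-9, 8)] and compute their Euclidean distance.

Computing all pairwise distances among 4 points:

d((-10, -1), (6, -3)) = 16.1245
d((-10, -1), (-2, 6)) = 10.6301
d((-10, -1), (-9, 8)) = 9.0554
d((6, -3), (-2, 6)) = 12.0416
d((6, -3), (-9, 8)) = 18.6011
d((-2, 6), (-9, 8)) = 7.2801 <-- minimum

Closest pair: (-2, 6) and (-9, 8) with distance 7.2801

The closest pair is (-2, 6) and (-9, 8) with Euclidean distance 7.2801. For 4 points, brute-force pairwise comparison is shown above. For large n, the divide-and-conquer algorithm (sort by x, recurse on halves, check the dividing strip) achieves O(n log n).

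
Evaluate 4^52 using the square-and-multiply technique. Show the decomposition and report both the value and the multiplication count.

Computing 4^52 by squaring (build up from 4^1; each line after the first costs one multiplication):

4^1 = 4
4^2 = (4^1)^2 = 4^2 = 16
4^3 = 4 * 4^2 = 4 * 16 = 64
4^6 = (4^3)^2 = 64^2 = 4096
4^12 = (4^6)^2 = 4096^2 = 16777216
4^13 = 4 * 4^12 = 4 * 16777216 = 67108864
4^26 = (4^13)^2 = 67108864^2 = 4503599627370496
4^52 = (4^26)^2 = 4503599627370496^2 = 20282409603651670423947251286016

Result: 20282409603651670423947251286016
Multiplications needed: 7 (7 lines after 4^1)

4^52 = 20282409603651670423947251286016. Using exponentiation by squaring, this requires 7 multiplications. The key idea: if the exponent is even, square the half-power; if odd, multiply by the base once.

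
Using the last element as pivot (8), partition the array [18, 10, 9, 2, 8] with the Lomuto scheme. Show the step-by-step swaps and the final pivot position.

Lomuto partition with pivot = 8:

Initial array: [18, 10, 9, 2, 8]

arr[0]=18 > 8: no swap
arr[1]=10 > 8: no swap
arr[2]=9 > 8: no swap
arr[3]=2 <= 8: swap with position 0, array becomes [2, 10, 9, 18, 8]

Place pivot at position 1: [2, 8, 9, 18, 10]
Pivot position: 1

After partitioning with pivot 8, the array becomes [2, 8, 9, 18, 10]. The pivot is placed at index 1. All elements to the left of the pivot are <= 8, and all elements to the right are > 8.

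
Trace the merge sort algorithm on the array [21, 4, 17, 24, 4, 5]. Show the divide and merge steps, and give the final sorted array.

Merge sort trace:

Split: [21, 4, 17, 24, 4, 5] -> [21, 4, 17] and [24, 4, 5]
  Split: [21, 4, 17] -> [21] and [4, 17]
    Split: [4, 17] -> [4] and [17]
    Merge: [4] + [17] -> [4, 17]
  Merge: [21] + [4, 17] -> [4, 17, 21]
  Split: [24, 4, 5] -> [24] and [4, 5]
    Split: [4, 5] -> [4] and [5]
    Merge: [4] + [5] -> [4, 5]
  Merge: [24] + [4, 5] -> [4, 5, 24]
Merge: [4, 17, 21] + [4, 5, 24] -> [4, 4, 5, 17, 21, 24]

Final sorted array: [4, 4, 5, 17, 21, 24]

The merge sort proceeds by recursively splitting the array and merging sorted halves.
After all merges, the sorted array is [4, 4, 5, 17, 21, 24].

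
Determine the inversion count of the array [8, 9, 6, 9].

Finding inversions in [8, 9, 6, 9]:

(0, 2): arr[0]=8 > arr[2]=6
(1, 2): arr[1]=9 > arr[2]=6

Total inversions: 2

The array has 2 inversion(s): (0,2), (1,2). Each pair (i,j) satisfies i < j and arr[i] > arr[j].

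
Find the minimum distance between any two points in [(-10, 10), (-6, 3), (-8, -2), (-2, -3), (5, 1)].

Computing all pairwise distances among 5 points:

d((-10, 10), (-6, 3)) = 8.0623
d((-10, 10), (-8, -2)) = 12.1655
d((-10, 10), (-2, -3)) = 15.2643
d((-10, 10), (5, 1)) = 17.4929
d((-6, 3), (-8, -2)) = 5.3852 <-- minimum
d((-6, 3), (-2, -3)) = 7.2111
d((-6, 3), (5, 1)) = 11.1803
d((-8, -2), (-2, -3)) = 6.0828
d((-8, -2), (5, 1)) = 13.3417
d((-2, -3), (5, 1)) = 8.0623

Closest pair: (-6, 3) and (-8, -2) with distance 5.3852

The closest pair is (-6, 3) and (-8, -2) with Euclidean distance 5.3852. For 5 points, brute-force pairwise comparison is shown above. For large n, the divide-and-conquer algorithm (sort by x, recurse on halves, check the dividing strip) achieves O(n log n).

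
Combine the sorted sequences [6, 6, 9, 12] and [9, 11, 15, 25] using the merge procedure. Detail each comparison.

Merging process:

Compare 6 vs 9: take 6 from left. Merged: [6]
Compare 6 vs 9: take 6 from left. Merged: [6, 6]
Compare 9 vs 9: take 9 from left. Merged: [6, 6, 9]
Compare 12 vs 9: take 9 from right. Merged: [6, 6, 9, 9]
Compare 12 vs 11: take 11 from right. Merged: [6, 6, 9, 9, 11]
Compare 12 vs 15: take 12 from left. Merged: [6, 6, 9, 9, 11, 12]
Append remaining from right: [15, 25]. Merged: [6, 6, 9, 9, 11, 12, 15, 25]

Final merged array: [6, 6, 9, 9, 11, 12, 15, 25]
Total comparisons: 6

The merged array is [6, 6, 9, 9, 11, 12, 15, 25], requiring 6 comparisons. The merge step runs in O(n) time where n is the total number of elements.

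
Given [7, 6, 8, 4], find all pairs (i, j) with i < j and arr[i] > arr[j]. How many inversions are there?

Finding inversions in [7, 6, 8, 4]:

(0, 1): arr[0]=7 > arr[1]=6
(0, 3): arr[0]=7 > arr[3]=4
(1, 3): arr[1]=6 > arr[3]=4
(2, 3): arr[2]=8 > arr[3]=4

Total inversions: 4

The array has 4 inversion(s): (0,1), (0,3), (1,3), (2,3). Each pair (i,j) satisfies i < j and arr[i] > arr[j].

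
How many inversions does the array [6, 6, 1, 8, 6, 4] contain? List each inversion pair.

Finding inversions in [6, 6, 1, 8, 6, 4]:

(0, 2): arr[0]=6 > arr[2]=1
(0, 5): arr[0]=6 > arr[5]=4
(1, 2): arr[1]=6 > arr[2]=1
(1, 5): arr[1]=6 > arr[5]=4
(3, 4): arr[3]=8 > arr[4]=6
(3, 5): arr[3]=8 > arr[5]=4
(4, 5): arr[4]=6 > arr[5]=4

Total inversions: 7

The array has 7 inversion(s): (0,2), (0,5), (1,2), (1,5), (3,4), (3,5), (4,5). Each pair (i,j) satisfies i < j and arr[i] > arr[j].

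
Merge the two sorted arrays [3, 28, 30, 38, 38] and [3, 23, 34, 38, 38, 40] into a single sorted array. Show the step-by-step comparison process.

Merging process:

Compare 3 vs 3: take 3 from left. Merged: [3]
Compare 28 vs 3: take 3 from right. Merged: [3, 3]
Compare 28 vs 23: take 23 from right. Merged: [3, 3, 23]
Compare 28 vs 34: take 28 from left. Merged: [3, 3, 23, 28]
Compare 30 vs 34: take 30 from left. Merged: [3, 3, 23, 28, 30]
Compare 38 vs 34: take 34 from right. Merged: [3, 3, 23, 28, 30, 34]
Compare 38 vs 38: take 38 from left. Merged: [3, 3, 23, 28, 30, 34, 38]
Compare 38 vs 38: take 38 from left. Merged: [3, 3, 23, 28, 30, 34, 38, 38]
Append remaining from right: [38, 38, 40]. Merged: [3, 3, 23, 28, 30, 34, 38, 38, 38, 38, 40]

Final merged array: [3, 3, 23, 28, 30, 34, 38, 38, 38, 38, 40]
Total comparisons: 8

The merged array is [3, 3, 23, 28, 30, 34, 38, 38, 38, 38, 40], requiring 8 comparisons. The merge step runs in O(n) time where n is the total number of elements.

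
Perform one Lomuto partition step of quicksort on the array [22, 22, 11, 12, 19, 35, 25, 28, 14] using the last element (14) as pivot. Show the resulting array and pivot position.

Lomuto partition with pivot = 14:

Initial array: [22, 22, 11, 12, 19, 35, 25, 28, 14]

arr[0]=22 > 14: no swap
arr[1]=22 > 14: no swap
arr[2]=11 <= 14: swap with position 0, array becomes [11, 22, 22, 12, 19, 35, 25, 28, 14]
arr[3]=12 <= 14: swap with position 1, array becomes [11, 12, 22, 22, 19, 35, 25, 28, 14]
arr[4]=19 > 14: no swap
arr[5]=35 > 14: no swap
arr[6]=25 > 14: no swap
arr[7]=28 > 14: no swap

Place pivot at position 2: [11, 12, 14, 22, 19, 35, 25, 28, 22]
Pivot position: 2

After partitioning with pivot 14, the array becomes [11, 12, 14, 22, 19, 35, 25, 28, 22]. The pivot is placed at index 2. All elements to the left of the pivot are <= 14, and all elements to the right are > 14.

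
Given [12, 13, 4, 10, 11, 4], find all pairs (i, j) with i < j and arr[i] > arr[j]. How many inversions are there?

Finding inversions in [12, 13, 4, 10, 11, 4]:

(0, 2): arr[0]=12 > arr[2]=4
(0, 3): arr[0]=12 > arr[3]=10
(0, 4): arr[0]=12 > arr[4]=11
(0, 5): arr[0]=12 > arr[5]=4
(1, 2): arr[1]=13 > arr[2]=4
(1, 3): arr[1]=13 > arr[3]=10
(1, 4): arr[1]=13 > arr[4]=11
(1, 5): arr[1]=13 > arr[5]=4
(3, 5): arr[3]=10 > arr[5]=4
(4, 5): arr[4]=11 > arr[5]=4

Total inversions: 10

The array has 10 inversion(s): (0,2), (0,3), (0,4), (0,5), (1,2), (1,3), (1,4), (1,5), (3,5), (4,5). Each pair (i,j) satisfies i < j and arr[i] > arr[j].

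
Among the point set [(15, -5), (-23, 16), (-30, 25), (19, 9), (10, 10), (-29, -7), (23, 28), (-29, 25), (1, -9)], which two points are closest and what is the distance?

Computing all pairwise distances among 9 points:

d((15, -5), (-23, 16)) = 43.4166
d((15, -5), (-30, 25)) = 54.0833
d((15, -5), (19, 9)) = 14.5602
d((15, -5), (10, 10)) = 15.8114
d((15, -5), (-29, -7)) = 44.0454
d((15, -5), (23, 28)) = 33.9559
d((15, -5), (-29, 25)) = 53.2541
d((15, -5), (1, -9)) = 14.5602
d((-23, 16), (-30, 25)) = 11.4018
d((-23, 16), (19, 9)) = 42.5793
d((-23, 16), (10, 10)) = 33.541
d((-23, 16), (-29, -7)) = 23.7697
d((-23, 16), (23, 28)) = 47.5395
d((-23, 16), (-29, 25)) = 10.8167
d((-23, 16), (1, -9)) = 34.6554
d((-30, 25), (19, 9)) = 51.5461
d((-30, 25), (10, 10)) = 42.72
d((-30, 25), (-29, -7)) = 32.0156
d((-30, 25), (23, 28)) = 53.0848
d((-30, 25), (-29, 25)) = 1.0 <-- minimum
d((-30, 25), (1, -9)) = 46.0109
d((19, 9), (10, 10)) = 9.0554
d((19, 9), (-29, -7)) = 50.5964
d((19, 9), (23, 28)) = 19.4165
d((19, 9), (-29, 25)) = 50.5964
d((19, 9), (1, -9)) = 25.4558
d((10, 10), (-29, -7)) = 42.5441
d((10, 10), (23, 28)) = 22.2036
d((10, 10), (-29, 25)) = 41.7852
d((10, 10), (1, -9)) = 21.0238
d((-29, -7), (23, 28)) = 62.6817
d((-29, -7), (-29, 25)) = 32.0
d((-29, -7), (1, -9)) = 30.0666
d((23, 28), (-29, 25)) = 52.0865
d((23, 28), (1, -9)) = 43.0465
d((-29, 25), (1, -9)) = 45.3431

Closest pair: (-30, 25) and (-29, 25) with distance 1.0

The closest pair is (-30, 25) and (-29, 25) with Euclidean distance 1.0. For 9 points, brute-force pairwise comparison is shown above. For large n, the divide-and-conquer algorithm (sort by x, recurse on halves, check the dividing strip) achieves O(n log n).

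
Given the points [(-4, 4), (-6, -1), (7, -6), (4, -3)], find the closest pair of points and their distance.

Computing all pairwise distances among 4 points:

d((-4, 4), (-6, -1)) = 5.3852
d((-4, 4), (7, -6)) = 14.8661
d((-4, 4), (4, -3)) = 10.6301
d((-6, -1), (7, -6)) = 13.9284
d((-6, -1), (4, -3)) = 10.198
d((7, -6), (4, -3)) = 4.2426 <-- minimum

Closest pair: (7, -6) and (4, -3) with distance 4.2426

The closest pair is (7, -6) and (4, -3) with Euclidean distance 4.2426. For 4 points, brute-force pairwise comparison is shown above. For large n, the divide-and-conquer algorithm (sort by x, recurse on halves, check the dividing strip) achieves O(n log n).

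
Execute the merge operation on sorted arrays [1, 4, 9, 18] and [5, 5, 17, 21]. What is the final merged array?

Merging process:

Compare 1 vs 5: take 1 from left. Merged: [1]
Compare 4 vs 5: take 4 from left. Merged: [1, 4]
Compare 9 vs 5: take 5 from right. Merged: [1, 4, 5]
Compare 9 vs 5: take 5 from right. Merged: [1, 4, 5, 5]
Compare 9 vs 17: take 9 from left. Merged: [1, 4, 5, 5, 9]
Compare 18 vs 17: take 17 from right. Merged: [1, 4, 5, 5, 9, 17]
Compare 18 vs 21: take 18 from left. Merged: [1, 4, 5, 5, 9, 17, 18]
Append remaining from right: [21]. Merged: [1, 4, 5, 5, 9, 17, 18, 21]

Final merged array: [1, 4, 5, 5, 9, 17, 18, 21]
Total comparisons: 7

The merged array is [1, 4, 5, 5, 9, 17, 18, 21], requiring 7 comparisons. The merge step runs in O(n) time where n is the total number of elements.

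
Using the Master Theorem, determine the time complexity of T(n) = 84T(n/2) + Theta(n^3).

Master Theorem for T(n) = 84T(n/2) + O(n^3):

a = 84, b = 2, c = 3
log_b(a) = log_2(84) = 6.3923

Case 1: c = 3 < log_2(84) = 6.3923
T(n) = O(n^(log_2 84))

For T(n) = 84T(n/2) + O(n^3): log_2(84) = 6.3923. This is Case 1 of the Master Theorem (c < log_b(a), work dominated by leaves), giving O(n^(log_2 84)).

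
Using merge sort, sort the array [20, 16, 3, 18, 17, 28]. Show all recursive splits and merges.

Merge sort trace:

Split: [20, 16, 3, 18, 17, 28] -> [20, 16, 3] and [18, 17, 28]
  Split: [20, 16, 3] -> [20] and [16, 3]
    Split: [16, 3] -> [16] and [3]
    Merge: [16] + [3] -> [3, 16]
  Merge: [20] + [3, 16] -> [3, 16, 20]
  Split: [18, 17, 28] -> [18] and [17, 28]
    Split: [17, 28] -> [17] and [28]
    Merge: [17] + [28] -> [17, 28]
  Merge: [18] + [17, 28] -> [17, 18, 28]
Merge: [3, 16, 20] + [17, 18, 28] -> [3, 16, 17, 18, 20, 28]

Final sorted array: [3, 16, 17, 18, 20, 28]

The merge sort proceeds by recursively splitting the array and merging sorted halves.
After all merges, the sorted array is [3, 16, 17, 18, 20, 28].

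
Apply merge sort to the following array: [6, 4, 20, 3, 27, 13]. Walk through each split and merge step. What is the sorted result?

Merge sort trace:

Split: [6, 4, 20, 3, 27, 13] -> [6, 4, 20] and [3, 27, 13]
  Split: [6, 4, 20] -> [6] and [4, 20]
    Split: [4, 20] -> [4] and [20]
    Merge: [4] + [20] -> [4, 20]
  Merge: [6] + [4, 20] -> [4, 6, 20]
  Split: [3, 27, 13] -> [3] and [27, 13]
    Split: [27, 13] -> [27] and [13]
    Merge: [27] + [13] -> [13, 27]
  Merge: [3] + [13, 27] -> [3, 13, 27]
Merge: [4, 6, 20] + [3, 13, 27] -> [3, 4, 6, 13, 20, 27]

Final sorted array: [3, 4, 6, 13, 20, 27]

The merge sort proceeds by recursively splitting the array and merging sorted halves.
After all merges, the sorted array is [3, 4, 6, 13, 20, 27].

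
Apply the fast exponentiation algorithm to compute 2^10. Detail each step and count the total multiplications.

Computing 2^10 by squaring (build up from 2^1; each line after the first costs one multiplication):

2^1 = 2
2^2 = (2^1)^2 = 2^2 = 4
2^4 = (2^2)^2 = 4^2 = 16
2^5 = 2 * 2^4 = 2 * 16 = 32
2^10 = (2^5)^2 = 32^2 = 1024

Result: 1024
Multiplications needed: 4 (4 lines after 2^1)

2^10 = 1024. Using exponentiation by squaring, this requires 4 multiplications. The key idea: if the exponent is even, square the half-power; if odd, multiply by the base once.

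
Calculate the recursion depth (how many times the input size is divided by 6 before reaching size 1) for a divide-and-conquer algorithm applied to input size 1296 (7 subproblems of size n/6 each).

For divide and conquer with division factor 6:

Problem sizes at each level:
Level 0: 1296
Level 1: 216
Level 2: 36
Level 3: 6
Level 4: 1

The root is level 0 and the size-1 base case is level 4 (the tree spans levels 0 through 4, i.e. 5 levels counting the root), so the depth is the number of divisions: log_6(1296) = 4

The recursion tree depth is log_6(1296) = 4. At each level, the problem size is divided by 6, so it takes 4 divisions to reduce to a base case of size 1. The algorithm makes 7 recursive calls at each level.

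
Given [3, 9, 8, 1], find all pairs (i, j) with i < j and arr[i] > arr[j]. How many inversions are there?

Finding inversions in [3, 9, 8, 1]:

(0, 3): arr[0]=3 > arr[3]=1
(1, 2): arr[1]=9 > arr[2]=8
(1, 3): arr[1]=9 > arr[3]=1
(2, 3): arr[2]=8 > arr[3]=1

Total inversions: 4

The array has 4 inversion(s): (0,3), (1,2), (1,3), (2,3). Each pair (i,j) satisfies i < j and arr[i] > arr[j].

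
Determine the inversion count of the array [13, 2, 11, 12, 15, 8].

Finding inversions in [13, 2, 11, 12, 15, 8]:

(0, 1): arr[0]=13 > arr[1]=2
(0, 2): arr[0]=13 > arr[2]=11
(0, 3): arr[0]=13 > arr[3]=12
(0, 5): arr[0]=13 > arr[5]=8
(2, 5): arr[2]=11 > arr[5]=8
(3, 5): arr[3]=12 > arr[5]=8
(4, 5): arr[4]=15 > arr[5]=8

Total inversions: 7

The array has 7 inversion(s): (0,1), (0,2), (0,3), (0,5), (2,5), (3,5), (4,5). Each pair (i,j) satisfies i < j and arr[i] > arr[j].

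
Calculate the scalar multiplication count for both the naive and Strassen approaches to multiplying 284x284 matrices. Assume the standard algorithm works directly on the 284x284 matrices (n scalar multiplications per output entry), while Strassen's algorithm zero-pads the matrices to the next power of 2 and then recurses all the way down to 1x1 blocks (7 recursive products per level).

Matrix multiplication for 284x284 matrices:

Strassen's algorithm requires power-of-2 dimensions. Pad 284x284 to 512x512 (next power of 2).

Standard algorithm: 284^3 = 22906304 multiplications
Strassen's algorithm: 7^(log2(512)) = 7^9 = 40353607 multiplications
Difference: 22906304 - 40353607 = -17447303 (Strassen uses MORE here due to padding overhead — for small or just-over-power-of-2 n, padding can outweigh the per-level savings)

Standard: 22906304 multiplications (284^3). Strassen: 40353607 multiplications (7^9, after padding to 512x512). Strassen reduces 8 recursive multiplications to 7 at each level.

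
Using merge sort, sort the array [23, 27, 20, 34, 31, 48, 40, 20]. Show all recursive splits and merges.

Merge sort trace:

Split: [23, 27, 20, 34, 31, 48, 40, 20] -> [23, 27, 20, 34] and [31, 48, 40, 20]
  Split: [23, 27, 20, 34] -> [23, 27] and [20, 34]
    Split: [23, 27] -> [23] and [27]
    Merge: [23] + [27] -> [23, 27]
    Split: [20, 34] -> [20] and [34]
    Merge: [20] + [34] -> [20, 34]
  Merge: [23, 27] + [20, 34] -> [20, 23, 27, 34]
  Split: [31, 48, 40, 20] -> [31, 48] and [40, 20]
    Split: [31, 48] -> [31] and [48]
    Merge: [31] + [48] -> [31, 48]
    Split: [40, 20] -> [40] and [20]
    Merge: [40] + [20] -> [20, 40]
  Merge: [31, 48] + [20, 40] -> [20, 31, 40, 48]
Merge: [20, 23, 27, 34] + [20, 31, 40, 48] -> [20, 20, 23, 27, 31, 34, 40, 48]

Final sorted array: [20, 20, 23, 27, 31, 34, 40, 48]

The merge sort proceeds by recursively splitting the array and merging sorted halves.
After all merges, the sorted array is [20, 20, 23, 27, 31, 34, 40, 48].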